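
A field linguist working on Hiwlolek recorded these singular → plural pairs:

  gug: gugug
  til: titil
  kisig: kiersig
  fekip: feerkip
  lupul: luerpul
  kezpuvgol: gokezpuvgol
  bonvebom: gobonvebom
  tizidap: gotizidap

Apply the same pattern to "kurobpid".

gug and kisig both end in -g yet inflect differently (gugug, kiersig), so the final letter is not what conditions the rule; the number of vowels is.
"kurobpid" has 3 vowels. The stems with 3 vowels (kezpuvgol → gokezpuvgol, bonvebom → gobonvebom, tizidap → gotizidap) add the prefix go-.
The other patterns: stems with 1 vowel repeat the first consonant+vowel as a prefix; stems with 2 vowels insert -er- after the first vowel.
So kurobpid → gokurobpid.

gokurobpid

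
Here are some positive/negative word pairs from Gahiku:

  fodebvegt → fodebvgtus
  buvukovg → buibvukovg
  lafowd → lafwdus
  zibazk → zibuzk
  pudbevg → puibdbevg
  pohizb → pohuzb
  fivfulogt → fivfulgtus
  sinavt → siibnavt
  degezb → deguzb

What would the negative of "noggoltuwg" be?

noggoltwgus

sinavt and fivfulogt both end in -t yet inflect differently (siibnavt, fivfulgtus), so the final letter is not what conditions the rule; the second-to-last letter is.
"noggoltuwg" has second-to-last letter 'w'. The one such stem in the data (lafowd → lafwdus) deletes the last vowel and adds -us (as do fivfulogt, fodebvegt), so the same rule applies.
So noggoltuwg → noggoltwgus.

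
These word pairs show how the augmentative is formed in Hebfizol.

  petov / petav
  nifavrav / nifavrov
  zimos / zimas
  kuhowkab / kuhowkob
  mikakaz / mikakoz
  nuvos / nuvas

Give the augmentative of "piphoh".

nifavrav and petov both end in -v yet inflect differently (nifavrov, petav), so the final letter is not what conditions the rule; the last vowel is.
"piphoh" has last vowel 'o'. The stems whose last vowel is 'o' (zimos → zimas, nuvos → nuvas, petov → petav) change the last vowel to 'a'.
So piphoh → piphah.

piphah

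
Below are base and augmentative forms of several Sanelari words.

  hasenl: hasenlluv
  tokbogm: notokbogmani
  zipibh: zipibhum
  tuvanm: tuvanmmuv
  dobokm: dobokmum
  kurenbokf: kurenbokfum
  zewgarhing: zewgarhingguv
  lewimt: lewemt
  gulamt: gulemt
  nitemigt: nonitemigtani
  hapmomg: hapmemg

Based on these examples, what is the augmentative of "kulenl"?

kulenlluv

tokbogm and tuvanm both end in -m yet inflect differently (notokbogmani, tuvanmmuv), so the final letter is not what conditions the rule; the second-to-last letter is.
"kulenl" has second-to-last letter 'n'. The stems whose second-to-last letter is 'n' (zewgarhing → zewgarhingguv, hasenl → hasenlluv, tuvanm → tuvanmmuv) double the final consonant and add -uv.
So kulenl → kulenlluv.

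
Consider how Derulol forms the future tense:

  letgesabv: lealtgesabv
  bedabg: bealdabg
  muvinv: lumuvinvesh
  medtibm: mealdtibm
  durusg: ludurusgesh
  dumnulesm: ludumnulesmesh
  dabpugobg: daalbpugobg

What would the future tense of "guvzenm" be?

luguvzenmesh

"guvzenm" has second-to-last letter 'n'. The one such stem in the data (muvinv → lumuvinvesh) adds lu- … -esh around the stem, so the same rule applies.
So guvzenm → luguvzenmesh.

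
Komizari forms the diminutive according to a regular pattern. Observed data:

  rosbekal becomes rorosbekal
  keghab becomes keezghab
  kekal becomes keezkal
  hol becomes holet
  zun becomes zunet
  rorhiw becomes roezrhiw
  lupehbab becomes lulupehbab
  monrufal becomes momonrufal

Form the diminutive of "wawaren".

wawawaren

hol and kekal both end in -l yet inflect differently (holet, keezkal), so the final letter is not what conditions the rule; the number of vowels is.
"wawaren" has 3 vowels. The stems with 3 vowels (rosbekal → rorosbekal, monrufal → momonrufal, lupehbab → lulupehbab) repeat the first consonant+vowel as a prefix.
The other patterns: stems with 1 vowel add -et; stems with 2 vowels insert -ez- after the first vowel.
So wawaren → wawawaren.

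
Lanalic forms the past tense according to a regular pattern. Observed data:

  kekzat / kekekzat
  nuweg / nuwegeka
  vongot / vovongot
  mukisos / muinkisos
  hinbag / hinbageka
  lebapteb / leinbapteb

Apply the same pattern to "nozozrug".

hinbag and kekzat both have last vowel 'a' yet inflect differently (hinbageka, kekekzat), so the last vowel is not what conditions the rule; the final letter is.
"nozozrug" ends in -g. The stems ending in -g (hinbag → hinbageka, nuweg → nuwegeka) add -eka.
So nozozrug → nozozrugeka.

nozozrugeka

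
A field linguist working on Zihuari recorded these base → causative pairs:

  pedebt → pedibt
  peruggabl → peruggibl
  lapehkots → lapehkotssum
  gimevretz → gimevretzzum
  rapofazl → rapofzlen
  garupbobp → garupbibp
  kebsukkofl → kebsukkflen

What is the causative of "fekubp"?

fekibp

peruggabl and kebsukkofl both end in -l yet inflect differently (peruggibl, kebsukkflen), so the final letter is not what conditions the rule; the second-to-last letter is.
"fekubp" has second-to-last letter 'b'. The stems whose second-to-last letter is 'b' (peruggabl → peruggibl, garupbobp → garupbibp, pedebt → pedibt) change the last vowel to 'i'.
So fekubp → fekibp.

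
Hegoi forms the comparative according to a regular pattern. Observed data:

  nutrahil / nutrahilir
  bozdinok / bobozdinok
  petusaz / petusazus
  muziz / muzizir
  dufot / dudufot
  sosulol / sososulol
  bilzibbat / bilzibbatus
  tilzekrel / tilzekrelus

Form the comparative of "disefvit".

sosulol and nutrahil both end in -l yet inflect differently (sososulol, nutrahilir), so the final letter is not what conditions the rule; the last vowel is.
"disefvit" has last vowel 'i'. The stems whose last vowel is 'i' (muziz → muzizir, nutrahil → nutrahilir) add -ir.
The other patterns: stems whose last vowel is 'o' repeat the first consonant+vowel as a prefix; stems whose last vowel is 'a' or 'e' add -us.
So disefvit → disefvitir.

disefvitir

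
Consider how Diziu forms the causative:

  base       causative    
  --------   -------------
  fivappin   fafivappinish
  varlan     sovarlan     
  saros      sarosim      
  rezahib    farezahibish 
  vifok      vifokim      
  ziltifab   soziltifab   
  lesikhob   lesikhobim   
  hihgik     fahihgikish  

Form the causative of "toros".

hihgik and vifok both end in -k yet inflect differently (fahihgikish, vifokim), so the final letter is not what conditions the rule; the last vowel is.
"toros" has last vowel 'o'. The stems whose last vowel is 'o' (vifok → vifokim, lesikhob → lesikhobim, saros → sarosim) add -im.
The other patterns: stems whose last vowel is 'i' add fa- … -ish around the stem; stems whose last vowel is 'a' add the prefix so-.
So toros → torosim.

torosim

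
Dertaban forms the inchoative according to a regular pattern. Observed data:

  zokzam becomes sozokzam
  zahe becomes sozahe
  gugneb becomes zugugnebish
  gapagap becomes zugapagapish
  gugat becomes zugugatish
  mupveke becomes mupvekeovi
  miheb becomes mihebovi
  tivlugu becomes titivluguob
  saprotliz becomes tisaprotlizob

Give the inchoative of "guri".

zahe and mupveke both end in -e yet inflect differently (sozahe, mupvekeovi), so the final letter is not what conditions the rule; the first letter is.
"guri" begins with g-. The stems beginning with g- (gugneb → zugugnebish, gapagap → zugapagapish, gugat → zugugatish) add zu- … -ish around the stem.
The other patterns: stems beginning with z- add the prefix so-; stems beginning with m- add -ovi; stems beginning with s- or t- add ti- … -ob around the stem.
So guri → zuguriish.

zuguriish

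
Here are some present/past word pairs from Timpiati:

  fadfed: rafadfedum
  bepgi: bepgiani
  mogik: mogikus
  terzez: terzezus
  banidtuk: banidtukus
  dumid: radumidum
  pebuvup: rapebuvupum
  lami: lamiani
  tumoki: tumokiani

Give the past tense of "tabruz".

"tabruz" ends in -z. The one such stem in the data (terzez → terzezus) adds -us, so the same rule applies.
So tabruz → tabruzus.

tabruzus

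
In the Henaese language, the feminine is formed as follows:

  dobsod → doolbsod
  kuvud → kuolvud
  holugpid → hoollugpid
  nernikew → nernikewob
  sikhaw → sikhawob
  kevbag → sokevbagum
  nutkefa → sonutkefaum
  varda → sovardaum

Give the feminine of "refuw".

"refuw" ends in -w. The stems ending in -w (nernikew → nernikewob, sikhaw → sikhawob) add -ob.
So refuw → refuwob.

refuwob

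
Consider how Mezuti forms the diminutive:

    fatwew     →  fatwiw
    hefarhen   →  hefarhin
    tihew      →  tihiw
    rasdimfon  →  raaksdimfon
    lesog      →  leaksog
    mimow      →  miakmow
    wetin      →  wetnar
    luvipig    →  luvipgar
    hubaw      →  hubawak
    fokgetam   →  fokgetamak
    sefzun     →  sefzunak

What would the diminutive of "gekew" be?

gekiw

hefarhen and rasdimfon both end in -n yet inflect differently (hefarhin, raaksdimfon), so the final letter is not what conditions the rule; the last vowel is.
"gekew" has last vowel 'e'. The stems whose last vowel is 'e' (fatwew → fatwiw, hefarhen → hefarhin, tihew → tihiw) change the last vowel to 'i'.
The other patterns: stems whose last vowel is 'o' insert -ak- after the first vowel; stems whose last vowel is 'i' delete the last vowel and add -ar; stems whose last vowel is 'a' or 'u' add -ak.
So gekew → gekiw.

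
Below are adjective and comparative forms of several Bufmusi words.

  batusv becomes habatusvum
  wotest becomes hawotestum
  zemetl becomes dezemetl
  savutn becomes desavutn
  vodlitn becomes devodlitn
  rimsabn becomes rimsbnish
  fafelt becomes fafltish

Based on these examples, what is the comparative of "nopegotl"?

savutn and rimsabn both end in -n yet inflect differently (desavutn, rimsbnish), so the final letter is not what conditions the rule; the second-to-last letter is.
"nopegotl" has second-to-last letter 't'. The stems whose second-to-last letter is 't' (zemetl → dezemetl, savutn → desavutn, vodlitn → devodlitn) add the prefix de-.
So nopegotl → denopegotl.

denopegotl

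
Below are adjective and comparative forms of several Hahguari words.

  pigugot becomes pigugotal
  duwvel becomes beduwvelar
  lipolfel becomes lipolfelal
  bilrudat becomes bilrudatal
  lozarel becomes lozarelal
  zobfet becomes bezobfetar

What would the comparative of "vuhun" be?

duwvel and lozarel both end in -l yet inflect differently (beduwvelar, lozarelal), so the final letter is not what conditions the rule; the number of vowels is.
"vuhun" has 2 vowels. The stems with 2 vowels (duwvel → beduwvelar, zobfet → bezobfetar) add be- … -ar around the stem.
The other pattern: stems with 3 vowels add -al.
So vuhun → bevuhunar.

bevuhunar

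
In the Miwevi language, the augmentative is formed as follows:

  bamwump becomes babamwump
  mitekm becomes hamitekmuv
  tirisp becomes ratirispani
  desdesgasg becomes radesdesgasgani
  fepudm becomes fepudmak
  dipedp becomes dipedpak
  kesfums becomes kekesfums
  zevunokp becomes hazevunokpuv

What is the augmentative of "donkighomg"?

dipedp and bamwump both end in -p yet inflect differently (dipedpak, babamwump), so the final letter is not what conditions the rule; the second-to-last letter is.
"donkighomg" has second-to-last letter 'm'. The stems whose second-to-last letter is 'm' (bamwump → babamwump, kesfums → kekesfums) repeat the first consonant+vowel as a prefix.
So donkighomg → dodonkighomg.

dodonkighomg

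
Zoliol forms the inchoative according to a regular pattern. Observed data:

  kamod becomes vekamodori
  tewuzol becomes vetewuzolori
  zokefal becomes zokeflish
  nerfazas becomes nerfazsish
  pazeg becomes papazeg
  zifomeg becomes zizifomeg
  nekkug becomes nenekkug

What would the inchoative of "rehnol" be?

verehnolori

"rehnol" has last vowel 'o'. The stems whose last vowel is 'o' (kamod → vekamodori, tewuzol → vetewuzolori) add ve- … -ori around the stem.
The other patterns: stems whose last vowel is 'a' delete the last vowel and add -ish; stems whose last vowel is 'e' or 'u' repeat the first consonant+vowel as a prefix.
So rehnol → verehnolori.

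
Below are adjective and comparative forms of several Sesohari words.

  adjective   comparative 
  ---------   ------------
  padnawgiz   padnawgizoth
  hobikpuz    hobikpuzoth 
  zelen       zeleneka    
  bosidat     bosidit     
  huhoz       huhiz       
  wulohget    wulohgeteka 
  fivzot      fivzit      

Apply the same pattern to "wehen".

weheneka

wulohget and fivzot both end in -t yet inflect differently (wulohgeteka, fivzit), so the final letter is not what conditions the rule; the last vowel is.
"wehen" has last vowel 'e'. The stems whose last vowel is 'e' (wulohget → wulohgeteka, zelen → zeleneka) add -eka.
The other patterns: stems whose last vowel is 'i' or 'u' add -oth; stems whose last vowel is 'a' or 'o' change the last vowel to 'i'.
So wehen → weheneka.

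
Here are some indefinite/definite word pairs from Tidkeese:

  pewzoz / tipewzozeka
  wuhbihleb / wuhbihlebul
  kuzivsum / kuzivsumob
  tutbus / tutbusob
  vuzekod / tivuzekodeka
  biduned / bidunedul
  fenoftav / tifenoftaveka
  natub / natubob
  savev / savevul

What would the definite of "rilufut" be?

rilufutob

wuhbihleb and natub both end in -b yet inflect differently (wuhbihlebul, natubob), so the final letter is not what conditions the rule; the last vowel is.
"rilufut" has last vowel 'u'. The stems whose last vowel is 'u' (kuzivsum → kuzivsumob, natub → natubob, tutbus → tutbusob) add -ob.
So rilufut → rilufutob.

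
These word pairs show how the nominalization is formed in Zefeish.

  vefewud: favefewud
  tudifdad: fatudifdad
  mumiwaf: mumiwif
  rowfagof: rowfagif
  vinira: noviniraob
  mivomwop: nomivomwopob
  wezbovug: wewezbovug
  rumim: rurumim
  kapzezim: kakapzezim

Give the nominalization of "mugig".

tudifdad and mumiwaf both have last vowel 'a' yet inflect differently (fatudifdad, mumiwif), so the last vowel is not what conditions the rule; the final letter is.
"mugig" ends in -g. The one such stem in the data (wezbovug → wewezbovug) repeats the first consonant+vowel as a prefix (as do rumim, kapzezim), so the same rule applies.
The other patterns: stems ending in -d add the prefix fa-; stems ending in -f change the last vowel to 'i'; stems ending in -a or -p add no- … -ob around the stem.
So mugig → mumugig.

mumugig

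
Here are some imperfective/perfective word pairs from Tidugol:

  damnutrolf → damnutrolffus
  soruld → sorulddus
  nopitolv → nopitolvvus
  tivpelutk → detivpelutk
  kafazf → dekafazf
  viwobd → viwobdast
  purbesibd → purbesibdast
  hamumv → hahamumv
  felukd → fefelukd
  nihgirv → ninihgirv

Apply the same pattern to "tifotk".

detifotk

"tifotk" has second-to-last letter 't'. The one such stem in the data (tivpelutk → detivpelutk) adds the prefix de-, so the same rule applies.
The other patterns: stems whose second-to-last letter is 'l' double the final consonant and add -us; stems whose second-to-last letter is 'b' add -ast; stems whose second-to-last letter is 'k', 'm' or 'r' repeat the first consonant+vowel as a prefix.
So tifotk → detifotk.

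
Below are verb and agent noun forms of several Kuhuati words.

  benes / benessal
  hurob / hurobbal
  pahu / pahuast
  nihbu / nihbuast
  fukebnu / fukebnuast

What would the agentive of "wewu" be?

"wewu" ends in a vowel. The stems ending in a vowel (pahu → pahuast, nihbu → nihbuast, fukebnu → fukebnuast) add -ast.
The other pattern: stems ending in a consonant double the final consonant and add -al.
So wewu → wewuast.

wewuast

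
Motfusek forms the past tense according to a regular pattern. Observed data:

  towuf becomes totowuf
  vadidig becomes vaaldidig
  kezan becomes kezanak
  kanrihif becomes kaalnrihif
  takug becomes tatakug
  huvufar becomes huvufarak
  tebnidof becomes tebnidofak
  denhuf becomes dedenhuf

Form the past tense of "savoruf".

kanrihif and denhuf both end in -f yet inflect differently (kaalnrihif, dedenhuf), so the final letter is not what conditions the rule; the last vowel is.
"savoruf" has last vowel 'u'. The stems whose last vowel is 'u' (denhuf → dedenhuf, towuf → totowuf, takug → tatakug) repeat the first consonant+vowel as a prefix.
The other patterns: stems whose last vowel is 'i' insert -al- after the first vowel; stems whose last vowel is 'a' or 'o' add -ak.
So savoruf → sasavoruf.

sasavoruf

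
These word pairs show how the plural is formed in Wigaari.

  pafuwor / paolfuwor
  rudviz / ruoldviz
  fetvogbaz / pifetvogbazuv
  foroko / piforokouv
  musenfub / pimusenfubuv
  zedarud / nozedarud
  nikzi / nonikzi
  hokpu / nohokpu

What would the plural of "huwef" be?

"huwef" begins with h-. The one such stem in the data (hokpu → nohokpu) adds the prefix no-, so the same rule applies.
The other patterns: stems beginning with p- or r- insert -ol- after the first vowel; stems beginning with f- or m- add pi- … -uv around the stem.
So huwef → nohuwef.

nohuwef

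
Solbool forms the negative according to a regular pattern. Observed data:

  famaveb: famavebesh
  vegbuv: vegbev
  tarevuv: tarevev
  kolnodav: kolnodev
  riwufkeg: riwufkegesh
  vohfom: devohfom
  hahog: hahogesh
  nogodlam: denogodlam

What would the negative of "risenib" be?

risenibesh

nogodlam and kolnodav both have last vowel 'a' yet inflect differently (denogodlam, kolnodev), so the last vowel is not what conditions the rule; the final letter is.
"risenib" ends in -b. The one such stem in the data (famaveb → famavebesh) adds -esh, so the same rule applies.
So risenib → risenibesh.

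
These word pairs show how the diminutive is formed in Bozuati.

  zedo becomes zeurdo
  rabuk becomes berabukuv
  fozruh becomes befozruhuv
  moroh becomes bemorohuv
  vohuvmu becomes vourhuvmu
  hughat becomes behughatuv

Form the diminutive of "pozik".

bepozikuv

vohuvmu and fozruh both have last vowel 'u' yet inflect differently (vourhuvmu, befozruhuv), so the last vowel is not what conditions the rule; whether the stem ends in a vowel or a consonant is.
"pozik" ends in a consonant. The stems ending in a consonant (fozruh → befozruhuv, rabuk → berabukuv, moroh → bemorohuv) add be- … -uv around the stem.
So pozik → bepozikuv.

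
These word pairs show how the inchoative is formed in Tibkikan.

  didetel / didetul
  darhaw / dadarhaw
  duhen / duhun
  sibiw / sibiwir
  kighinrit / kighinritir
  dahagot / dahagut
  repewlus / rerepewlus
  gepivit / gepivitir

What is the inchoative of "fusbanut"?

darhaw and sibiw both end in -w yet inflect differently (dadarhaw, sibiwir), so the final letter is not what conditions the rule; the last vowel is.
"fusbanut" has last vowel 'u'. The one such stem in the data (repewlus → rerepewlus) repeats the first consonant+vowel as a prefix (as does darhaw), so the same rule applies.
The other patterns: stems whose last vowel is 'i' add -ir; stems whose last vowel is 'e' or 'o' change the last vowel to 'u'.
So fusbanut → fufusbanut.

fufusbanut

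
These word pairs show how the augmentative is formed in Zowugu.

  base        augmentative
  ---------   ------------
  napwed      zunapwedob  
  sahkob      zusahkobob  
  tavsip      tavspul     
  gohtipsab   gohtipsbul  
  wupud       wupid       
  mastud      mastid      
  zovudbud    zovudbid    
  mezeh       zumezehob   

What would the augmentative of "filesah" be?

fileshul

"filesah" has last vowel 'a'. The one such stem in the data (gohtipsab → gohtipsbul) deletes the last vowel and adds -ul (as does tavsip), so the same rule applies.
The other patterns: stems whose last vowel is 'u' change the last vowel to 'i'; stems whose last vowel is 'e' or 'o' add zu- … -ob around the stem.
So filesah → fileshul.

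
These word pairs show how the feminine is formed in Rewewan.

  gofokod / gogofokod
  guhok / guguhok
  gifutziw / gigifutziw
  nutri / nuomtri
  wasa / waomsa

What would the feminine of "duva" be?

gifutziw and nutri both have last vowel 'i' yet inflect differently (gigifutziw, nuomtri), so the last vowel is not what conditions the rule; whether the stem ends in a vowel or a consonant is.
"duva" ends in a vowel. The stems ending in a vowel (nutri → nuomtri, wasa → waomsa) insert -om- after the first vowel.
So duva → duomva.

duomva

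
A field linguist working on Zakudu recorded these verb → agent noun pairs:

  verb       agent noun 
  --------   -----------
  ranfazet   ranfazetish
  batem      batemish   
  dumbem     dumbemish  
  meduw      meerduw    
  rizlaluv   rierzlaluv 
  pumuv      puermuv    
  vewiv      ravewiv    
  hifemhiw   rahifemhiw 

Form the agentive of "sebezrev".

sebezrevish

rizlaluv and vewiv both end in -v yet inflect differently (rierzlaluv, ravewiv), so the final letter is not what conditions the rule; the last vowel is.
"sebezrev" has last vowel 'e'. The stems whose last vowel is 'e' (ranfazet → ranfazetish, batem → batemish, dumbem → dumbemish) add -ish.
The other patterns: stems whose last vowel is 'u' insert -er- after the first vowel; stems whose last vowel is 'i' add the prefix ra-.
So sebezrev → sebezrevish.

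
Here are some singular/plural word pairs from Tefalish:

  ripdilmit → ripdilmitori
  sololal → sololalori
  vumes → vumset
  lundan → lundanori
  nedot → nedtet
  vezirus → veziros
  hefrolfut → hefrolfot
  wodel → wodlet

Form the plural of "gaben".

gabnet

hefrolfut and ripdilmit both end in -t yet inflect differently (hefrolfot, ripdilmitori), so the final letter is not what conditions the rule; the last vowel is.
"gaben" has last vowel 'e'. The stems whose last vowel is 'e' (wodel → wodlet, vumes → vumset) delete the last vowel and add -et.
The other patterns: stems whose last vowel is 'u' change the last vowel to 'o'; stems whose last vowel is 'a' or 'i' add -ori.
So gaben → gabnet.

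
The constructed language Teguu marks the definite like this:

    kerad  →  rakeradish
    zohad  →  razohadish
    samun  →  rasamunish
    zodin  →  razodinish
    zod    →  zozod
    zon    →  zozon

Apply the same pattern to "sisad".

kerad and zod both end in -d yet inflect differently (rakeradish, zozod), so the final letter is not what conditions the rule; the number of vowels is.
"sisad" has 2 vowels. The stems with 2 vowels (kerad → rakeradish, zohad → razohadish, samun → rasamunish) add ra- … -ish around the stem.
The other pattern: stems with 1 vowel repeat the first consonant+vowel as a prefix.
So sisad → rasisadish.

rasisadish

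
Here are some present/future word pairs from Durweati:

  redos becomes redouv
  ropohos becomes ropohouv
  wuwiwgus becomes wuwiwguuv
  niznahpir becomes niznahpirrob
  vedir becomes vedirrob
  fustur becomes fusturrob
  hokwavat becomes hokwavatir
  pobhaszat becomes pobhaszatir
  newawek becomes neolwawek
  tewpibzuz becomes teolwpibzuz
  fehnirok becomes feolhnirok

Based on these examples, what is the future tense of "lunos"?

"lunos" ends in -s. The stems ending in -s (redos → redouv, ropohos → ropohouv, wuwiwgus → wuwiwguuv) drop the final letter and add -uv.
So lunos → lunouv.

lunouv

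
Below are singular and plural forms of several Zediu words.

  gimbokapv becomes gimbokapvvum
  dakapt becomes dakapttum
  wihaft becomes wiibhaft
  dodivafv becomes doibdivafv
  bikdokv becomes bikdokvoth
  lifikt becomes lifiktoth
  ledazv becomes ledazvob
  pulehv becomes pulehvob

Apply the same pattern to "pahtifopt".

"pahtifopt" has second-to-last letter 'p'. The stems whose second-to-last letter is 'p' (gimbokapv → gimbokapvvum, dakapt → dakapttum) double the final consonant and add -um.
The other patterns: stems whose second-to-last letter is 'f' insert -ib- after the first vowel; stems whose second-to-last letter is 'k' add -oth; stems whose second-to-last letter is 'h' or 'z' add -ob.
So pahtifopt → pahtifopttum.

pahtifopttum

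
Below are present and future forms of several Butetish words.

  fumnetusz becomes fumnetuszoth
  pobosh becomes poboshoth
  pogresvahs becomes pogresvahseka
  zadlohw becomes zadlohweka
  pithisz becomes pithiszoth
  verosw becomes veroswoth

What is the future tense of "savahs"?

verosw and zadlohw both end in -w yet inflect differently (veroswoth, zadlohweka), so the final letter is not what conditions the rule; the second-to-last letter is.
"savahs" has second-to-last letter 'h'. The stems whose second-to-last letter is 'h' (pogresvahs → pogresvahseka, zadlohw → zadlohweka) add -eka.
So savahs → savahseka.

savahseka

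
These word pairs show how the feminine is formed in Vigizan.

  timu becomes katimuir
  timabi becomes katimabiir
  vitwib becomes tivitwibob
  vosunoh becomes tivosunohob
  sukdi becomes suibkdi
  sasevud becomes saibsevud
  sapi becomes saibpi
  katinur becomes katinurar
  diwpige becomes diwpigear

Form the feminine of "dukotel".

dukotelar

"dukotel" begins with d-. The one such stem in the data (diwpige → diwpigear) adds -ar, so the same rule applies.
The other patterns: stems beginning with t- add ka- … -ir around the stem; stems beginning with v- add ti- … -ob around the stem; stems beginning with s- insert -ib- after the first vowel.
So dukotel → dukotelar.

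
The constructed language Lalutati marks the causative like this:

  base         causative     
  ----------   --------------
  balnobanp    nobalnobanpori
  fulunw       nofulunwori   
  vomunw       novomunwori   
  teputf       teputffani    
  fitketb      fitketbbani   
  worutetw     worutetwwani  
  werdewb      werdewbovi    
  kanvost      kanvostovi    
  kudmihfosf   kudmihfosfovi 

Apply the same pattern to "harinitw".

"harinitw" has second-to-last letter 't'. The stems whose second-to-last letter is 't' (teputf → teputffani, fitketb → fitketbbani, worutetw → worutetwwani) double the final consonant and add -ani.
So harinitw → harinitwwani.

harinitwwani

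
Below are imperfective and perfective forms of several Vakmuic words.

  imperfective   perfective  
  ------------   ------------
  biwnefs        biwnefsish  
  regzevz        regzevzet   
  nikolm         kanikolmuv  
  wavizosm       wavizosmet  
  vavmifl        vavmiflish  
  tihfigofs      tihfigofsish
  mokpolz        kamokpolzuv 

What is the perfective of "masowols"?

nikolm and wavizosm both end in -m yet inflect differently (kanikolmuv, wavizosmet), so the final letter is not what conditions the rule; the second-to-last letter is.
"masowols" has second-to-last letter 'l'. The stems whose second-to-last letter is 'l' (mokpolz → kamokpolzuv, nikolm → kanikolmuv) add ka- … -uv around the stem.
So masowols → kamasowolsuv.

kamasowolsuv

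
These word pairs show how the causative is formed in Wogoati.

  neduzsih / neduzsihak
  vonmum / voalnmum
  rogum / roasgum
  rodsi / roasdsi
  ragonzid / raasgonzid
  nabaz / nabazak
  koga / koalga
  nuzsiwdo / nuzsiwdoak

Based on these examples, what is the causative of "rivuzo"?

riasvuzo

"rivuzo" begins with r-. The stems beginning with r- (rogum → roasgum, ragonzid → raasgonzid, rodsi → roasdsi) insert -as- after the first vowel.
So rivuzo → riasvuzo.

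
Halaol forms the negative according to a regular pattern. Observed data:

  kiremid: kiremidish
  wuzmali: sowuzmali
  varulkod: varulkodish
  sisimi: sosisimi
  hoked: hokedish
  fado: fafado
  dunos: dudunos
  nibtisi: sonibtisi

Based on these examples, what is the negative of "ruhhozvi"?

varulkod and dunos both have last vowel 'o' yet inflect differently (varulkodish, dudunos), so the last vowel is not what conditions the rule; the final letter is.
"ruhhozvi" ends in -i. The stems ending in -i (nibtisi → sonibtisi, sisimi → sosisimi, wuzmali → sowuzmali) add the prefix so-.
The other patterns: stems ending in -d add -ish; stems ending in -o or -s repeat the first consonant+vowel as a prefix.
So ruhhozvi → soruhhozvi.

soruhhozvi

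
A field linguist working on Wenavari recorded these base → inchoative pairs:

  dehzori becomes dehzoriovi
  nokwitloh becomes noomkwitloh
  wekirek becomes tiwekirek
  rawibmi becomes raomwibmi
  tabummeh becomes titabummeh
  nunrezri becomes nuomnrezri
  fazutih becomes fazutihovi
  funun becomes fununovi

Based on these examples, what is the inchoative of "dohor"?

dohorovi

nokwitloh and fazutih both end in -h yet inflect differently (noomkwitloh, fazutihovi), so the final letter is not what conditions the rule; the first letter is.
"dohor" begins with d-. The one such stem in the data (dehzori → dehzoriovi) adds -ovi, so the same rule applies.
The other patterns: stems beginning with n- or r- insert -om- after the first vowel; stems beginning with t- or w- add the prefix ti-.
So dohor → dohorovi.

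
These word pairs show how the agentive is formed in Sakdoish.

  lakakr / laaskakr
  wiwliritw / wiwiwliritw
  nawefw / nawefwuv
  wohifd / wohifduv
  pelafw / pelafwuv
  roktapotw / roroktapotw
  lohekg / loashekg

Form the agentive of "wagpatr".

wawagpatr

"wagpatr" has second-to-last letter 't'. The stems whose second-to-last letter is 't' (wiwliritw → wiwiwliritw, roktapotw → roroktapotw) repeat the first consonant+vowel as a prefix.
The other patterns: stems whose second-to-last letter is 'k' insert -as- after the first vowel; stems whose second-to-last letter is 'f' add -uv.
So wagpatr → wawagpatr.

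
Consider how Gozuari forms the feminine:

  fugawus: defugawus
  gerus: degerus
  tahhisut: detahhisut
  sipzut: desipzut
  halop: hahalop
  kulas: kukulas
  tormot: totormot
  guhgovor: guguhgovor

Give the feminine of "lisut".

fugawus and kulas both end in -s yet inflect differently (defugawus, kukulas), so the final letter is not what conditions the rule; the last vowel is.
"lisut" has last vowel 'u'. The stems whose last vowel is 'u' (fugawus → defugawus, gerus → degerus, tahhisut → detahhisut) add the prefix de-.
The other pattern: stems whose last vowel is 'a' or 'o' repeat the first consonant+vowel as a prefix.
So lisut → delisut.

delisut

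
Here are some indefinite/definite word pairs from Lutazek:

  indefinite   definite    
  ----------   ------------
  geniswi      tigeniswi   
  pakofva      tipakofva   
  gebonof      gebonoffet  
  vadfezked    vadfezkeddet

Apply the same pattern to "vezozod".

vezozoddet

geniswi and gebonof both begin with g- yet inflect differently (tigeniswi, gebonoffet), so the first letter is not what conditions the rule; whether the stem ends in a vowel or a consonant is.
"vezozod" ends in a consonant. The stems ending in a consonant (gebonof → gebonoffet, vadfezked → vadfezkeddet) double the final consonant and add -et.
So vezozod → vezozoddet.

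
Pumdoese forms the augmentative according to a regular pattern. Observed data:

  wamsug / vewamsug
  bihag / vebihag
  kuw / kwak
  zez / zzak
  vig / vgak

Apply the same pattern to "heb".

hbak

wamsug and vig both end in -g yet inflect differently (vewamsug, vgak), so the final letter is not what conditions the rule; the number of vowels is.
"heb" has 1 vowel. The stems with 1 vowel (zez → zzak, kuw → kwak, vig → vgak) delete the last vowel and add -ak.
The other pattern: stems with 2 vowels add the prefix ve-.
So heb → hbak.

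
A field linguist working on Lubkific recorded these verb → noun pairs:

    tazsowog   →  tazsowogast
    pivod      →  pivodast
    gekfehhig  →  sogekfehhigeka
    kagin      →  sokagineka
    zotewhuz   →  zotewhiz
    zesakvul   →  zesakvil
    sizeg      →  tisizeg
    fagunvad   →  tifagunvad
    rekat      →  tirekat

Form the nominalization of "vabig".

sovabigeka

tazsowog and gekfehhig both end in -g yet inflect differently (tazsowogast, sogekfehhigeka), so the final letter is not what conditions the rule; the last vowel is.
"vabig" has last vowel 'i'. The stems whose last vowel is 'i' (gekfehhig → sogekfehhigeka, kagin → sokagineka) add so- … -eka around the stem.
The other patterns: stems whose last vowel is 'o' add -ast; stems whose last vowel is 'u' change the last vowel to 'i'; stems whose last vowel is 'a' or 'e' add the prefix ti-.
So vabig → sovabigeka.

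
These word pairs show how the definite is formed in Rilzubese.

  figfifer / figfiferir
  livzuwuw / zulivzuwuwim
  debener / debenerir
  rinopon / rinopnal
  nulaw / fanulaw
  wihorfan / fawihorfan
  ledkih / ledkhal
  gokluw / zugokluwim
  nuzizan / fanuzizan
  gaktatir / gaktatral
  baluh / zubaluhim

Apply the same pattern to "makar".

livzuwuw and nulaw both end in -w yet inflect differently (zulivzuwuwim, fanulaw), so the final letter is not what conditions the rule; the last vowel is.
"makar" has last vowel 'a'. The stems whose last vowel is 'a' (wihorfan → fawihorfan, nulaw → fanulaw, nuzizan → fanuzizan) add the prefix fa-.
The other patterns: stems whose last vowel is 'u' add zu- … -im around the stem; stems whose last vowel is 'e' add -ir; stems whose last vowel is 'i' or 'o' delete the last vowel and add -al.
So makar → famakar.

famakar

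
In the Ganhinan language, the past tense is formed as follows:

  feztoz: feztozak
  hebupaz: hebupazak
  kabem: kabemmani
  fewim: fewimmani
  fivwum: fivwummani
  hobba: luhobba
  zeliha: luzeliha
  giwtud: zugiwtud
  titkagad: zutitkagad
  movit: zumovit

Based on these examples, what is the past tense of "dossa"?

hebupaz and hobba both have last vowel 'a' yet inflect differently (hebupazak, luhobba), so the last vowel is not what conditions the rule; the final letter is.
"dossa" ends in -a. The stems ending in -a (hobba → luhobba, zeliha → luzeliha) add the prefix lu-.
The other patterns: stems ending in -z add -ak; stems ending in -m double the final consonant and add -ani; stems ending in -d or -t add the prefix zu-.
So dossa → ludossa.

ludossa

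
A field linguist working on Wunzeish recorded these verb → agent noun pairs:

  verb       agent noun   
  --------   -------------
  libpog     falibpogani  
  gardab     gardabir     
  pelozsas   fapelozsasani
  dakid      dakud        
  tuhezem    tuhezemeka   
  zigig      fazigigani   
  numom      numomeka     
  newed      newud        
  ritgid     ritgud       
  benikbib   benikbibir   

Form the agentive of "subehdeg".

benikbib and dakid both have last vowel 'i' yet inflect differently (benikbibir, dakud), so the last vowel is not what conditions the rule; the final letter is.
"subehdeg" ends in -g. The stems ending in -g (libpog → falibpogani, zigig → fazigigani) add fa- … -ani around the stem.
So subehdeg → fasubehdegani.

fasubehdegani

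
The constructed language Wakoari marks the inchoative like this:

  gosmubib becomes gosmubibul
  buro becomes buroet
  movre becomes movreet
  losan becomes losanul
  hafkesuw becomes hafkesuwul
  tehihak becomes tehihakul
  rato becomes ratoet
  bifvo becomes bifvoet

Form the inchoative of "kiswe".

losan and bifvo both have 2 vowels yet inflect differently (losanul, bifvoet), so the number of vowels is not what conditions the rule; whether the stem ends in a vowel or a consonant is.
"kiswe" ends in a vowel. The stems ending in a vowel (bifvo → bifvoet, rato → ratoet, buro → buroet) add -et.
The other pattern: stems ending in a consonant add -ul.
So kiswe → kisweet.

kisweet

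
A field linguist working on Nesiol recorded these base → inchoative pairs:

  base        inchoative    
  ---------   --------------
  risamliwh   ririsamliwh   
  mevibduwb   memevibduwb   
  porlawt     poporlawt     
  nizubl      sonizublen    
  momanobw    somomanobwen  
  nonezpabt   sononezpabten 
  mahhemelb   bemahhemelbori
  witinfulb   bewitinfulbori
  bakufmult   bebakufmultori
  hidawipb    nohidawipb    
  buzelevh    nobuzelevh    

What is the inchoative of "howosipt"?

porlawt and nonezpabt both end in -t yet inflect differently (poporlawt, sononezpabten), so the final letter is not what conditions the rule; the second-to-last letter is.
"howosipt" has second-to-last letter 'p'. The one such stem in the data (hidawipb → nohidawipb) adds the prefix no-, so the same rule applies.
The other patterns: stems whose second-to-last letter is 'w' repeat the first consonant+vowel as a prefix; stems whose second-to-last letter is 'b' add so- … -en around the stem; stems whose second-to-last letter is 'l' add be- … -ori around the stem.
So howosipt → nohowosipt.

nohowosipt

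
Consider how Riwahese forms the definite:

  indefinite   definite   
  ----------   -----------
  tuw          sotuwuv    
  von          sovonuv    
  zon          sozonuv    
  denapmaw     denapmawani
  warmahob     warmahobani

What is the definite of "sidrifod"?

sidrifodani

tuw and denapmaw both end in -w yet inflect differently (sotuwuv, denapmawani), so the final letter is not what conditions the rule; the number of vowels is.
"sidrifod" has 3 vowels. The stems with 3 vowels (denapmaw → denapmawani, warmahob → warmahobani) add -ani.
So sidrifod → sidrifodani.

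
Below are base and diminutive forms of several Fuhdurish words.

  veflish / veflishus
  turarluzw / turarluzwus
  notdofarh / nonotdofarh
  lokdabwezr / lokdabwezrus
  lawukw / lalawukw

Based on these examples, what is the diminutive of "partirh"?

papartirh

"partirh" has second-to-last letter 'r'. The one such stem in the data (notdofarh → nonotdofarh) repeats the first consonant+vowel as a prefix (as does lawukw), so the same rule applies.
The other pattern: stems whose second-to-last letter is 's' or 'z' add -us.
So partirh → papartirh.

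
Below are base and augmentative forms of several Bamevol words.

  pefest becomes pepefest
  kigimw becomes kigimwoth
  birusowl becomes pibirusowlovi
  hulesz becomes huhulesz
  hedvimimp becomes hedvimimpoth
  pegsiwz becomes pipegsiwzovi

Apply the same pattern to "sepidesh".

hulesz and pegsiwz both end in -z yet inflect differently (huhulesz, pipegsiwzovi), so the final letter is not what conditions the rule; the second-to-last letter is.
"sepidesh" has second-to-last letter 's'. The stems whose second-to-last letter is 's' (hulesz → huhulesz, pefest → pepefest) repeat the first consonant+vowel as a prefix.
So sepidesh → sesepidesh.

sesepidesh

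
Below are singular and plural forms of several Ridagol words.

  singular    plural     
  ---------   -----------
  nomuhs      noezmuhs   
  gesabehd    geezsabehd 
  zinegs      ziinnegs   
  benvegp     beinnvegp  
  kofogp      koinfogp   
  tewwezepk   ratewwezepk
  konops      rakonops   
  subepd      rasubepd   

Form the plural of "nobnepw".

nomuhs and zinegs both end in -s yet inflect differently (noezmuhs, ziinnegs), so the final letter is not what conditions the rule; the second-to-last letter is.
"nobnepw" has second-to-last letter 'p'. The stems whose second-to-last letter is 'p' (tewwezepk → ratewwezepk, konops → rakonops, subepd → rasubepd) add the prefix ra-.
The other patterns: stems whose second-to-last letter is 'h' insert -ez- after the first vowel; stems whose second-to-last letter is 'g' insert -in- after the first vowel.
So nobnepw → ranobnepw.

ranobnepw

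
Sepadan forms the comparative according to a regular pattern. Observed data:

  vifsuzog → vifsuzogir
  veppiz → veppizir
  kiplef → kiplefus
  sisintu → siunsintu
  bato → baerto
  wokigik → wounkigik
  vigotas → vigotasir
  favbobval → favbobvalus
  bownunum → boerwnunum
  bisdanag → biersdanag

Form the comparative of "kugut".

vifsuzog and bisdanag both end in -g yet inflect differently (vifsuzogir, biersdanag), so the final letter is not what conditions the rule; the first letter is.
"kugut" begins with k-. The one such stem in the data (kiplef → kiplefus) adds -us, so the same rule applies.
The other patterns: stems beginning with s- or w- insert -un- after the first vowel; stems beginning with v- add -ir; stems beginning with b- insert -er- after the first vowel.
So kugut → kugutus.

kugutus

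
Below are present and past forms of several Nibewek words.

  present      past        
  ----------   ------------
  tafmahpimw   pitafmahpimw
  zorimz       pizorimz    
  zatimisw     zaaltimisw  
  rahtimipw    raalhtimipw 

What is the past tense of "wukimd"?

piwukimd

tafmahpimw and zatimisw both end in -w yet inflect differently (pitafmahpimw, zaaltimisw), so the final letter is not what conditions the rule; the second-to-last letter is.
"wukimd" has second-to-last letter 'm'. The stems whose second-to-last letter is 'm' (tafmahpimw → pitafmahpimw, zorimz → pizorimz) add the prefix pi-.
The other pattern: stems whose second-to-last letter is 'p' or 's' insert -al- after the first vowel.
So wukimd → piwukimd.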